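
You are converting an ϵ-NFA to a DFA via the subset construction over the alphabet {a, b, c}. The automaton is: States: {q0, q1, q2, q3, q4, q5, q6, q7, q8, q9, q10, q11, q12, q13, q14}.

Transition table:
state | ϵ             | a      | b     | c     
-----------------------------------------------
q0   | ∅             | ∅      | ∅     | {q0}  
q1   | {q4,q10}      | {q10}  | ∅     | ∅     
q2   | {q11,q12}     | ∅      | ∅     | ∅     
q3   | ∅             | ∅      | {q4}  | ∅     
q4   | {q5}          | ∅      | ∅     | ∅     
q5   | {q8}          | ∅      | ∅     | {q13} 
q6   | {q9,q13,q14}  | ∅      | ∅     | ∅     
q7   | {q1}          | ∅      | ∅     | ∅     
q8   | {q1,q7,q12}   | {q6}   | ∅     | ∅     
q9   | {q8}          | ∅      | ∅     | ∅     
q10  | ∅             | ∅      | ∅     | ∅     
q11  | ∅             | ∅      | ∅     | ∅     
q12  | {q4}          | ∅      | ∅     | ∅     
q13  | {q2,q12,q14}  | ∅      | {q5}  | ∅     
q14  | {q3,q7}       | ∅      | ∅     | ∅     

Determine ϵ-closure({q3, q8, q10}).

Start with {q3, q8, q10}.
From q8 via ϵ: add q1, q7, q12.
From q1 via ϵ: add q4.
From q4 via ϵ: add q5.
No new states can be added; the closed set is {q1, q3, q4, q5, q7, q8, q10, q12}.

{q1, q3, q4, q5, q7, q8, q10, q12}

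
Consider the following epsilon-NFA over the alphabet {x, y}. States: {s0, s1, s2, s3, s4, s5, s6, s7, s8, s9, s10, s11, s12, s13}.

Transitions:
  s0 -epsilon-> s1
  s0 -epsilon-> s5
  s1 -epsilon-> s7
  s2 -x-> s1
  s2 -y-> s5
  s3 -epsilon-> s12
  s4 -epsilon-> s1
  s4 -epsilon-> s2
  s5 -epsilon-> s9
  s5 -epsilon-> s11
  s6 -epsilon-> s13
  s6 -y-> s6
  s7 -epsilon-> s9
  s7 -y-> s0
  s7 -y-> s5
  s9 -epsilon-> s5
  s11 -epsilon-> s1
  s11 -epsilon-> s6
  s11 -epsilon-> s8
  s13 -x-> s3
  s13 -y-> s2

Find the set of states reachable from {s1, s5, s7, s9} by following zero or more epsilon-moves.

Start with {s1, s5, s7, s9}.
From s5 via epsilon: add s11.
From s11 via epsilon: add s6, s8.
From s6 via epsilon: add s13.
No new states can be added; the closed set is {s1, s5, s6, s7, s8, s9, s11, s13}.

{s1, s5, s6, s7, s8, s9, s11, s13}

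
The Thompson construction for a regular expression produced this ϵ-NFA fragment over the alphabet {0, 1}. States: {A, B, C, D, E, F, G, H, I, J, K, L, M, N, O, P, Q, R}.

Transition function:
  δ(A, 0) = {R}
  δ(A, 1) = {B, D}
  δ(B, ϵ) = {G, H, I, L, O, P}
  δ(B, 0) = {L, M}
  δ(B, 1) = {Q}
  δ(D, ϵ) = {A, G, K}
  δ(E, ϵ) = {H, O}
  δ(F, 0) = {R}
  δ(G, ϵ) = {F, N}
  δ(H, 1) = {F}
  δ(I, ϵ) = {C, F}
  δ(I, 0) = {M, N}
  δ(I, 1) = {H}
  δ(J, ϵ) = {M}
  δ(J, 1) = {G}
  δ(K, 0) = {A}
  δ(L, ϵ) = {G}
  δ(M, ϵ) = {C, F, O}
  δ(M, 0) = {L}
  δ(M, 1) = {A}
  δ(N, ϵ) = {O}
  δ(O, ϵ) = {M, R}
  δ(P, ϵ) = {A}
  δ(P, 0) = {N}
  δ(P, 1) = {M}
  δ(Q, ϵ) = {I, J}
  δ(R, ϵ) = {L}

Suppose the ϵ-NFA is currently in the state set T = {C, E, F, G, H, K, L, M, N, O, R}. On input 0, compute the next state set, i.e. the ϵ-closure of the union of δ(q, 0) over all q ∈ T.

F on 0 → {R}.
K on 0 → {A}.
M on 0 → {L}.
No 0-transition from C, E, G, H, L, N, O, R.
Union after reading 0: {A, L, R}.
Now take the ϵ-closure:
From L via ϵ: add G.
From G via ϵ: add F, N.
From N via ϵ: add O.
From O via ϵ: add M.
From M via ϵ: add C.
No new states can be added; the closed set is {A, C, F, G, L, M, N, O, R}.

{A, C, F, G, L, M, N, O, R}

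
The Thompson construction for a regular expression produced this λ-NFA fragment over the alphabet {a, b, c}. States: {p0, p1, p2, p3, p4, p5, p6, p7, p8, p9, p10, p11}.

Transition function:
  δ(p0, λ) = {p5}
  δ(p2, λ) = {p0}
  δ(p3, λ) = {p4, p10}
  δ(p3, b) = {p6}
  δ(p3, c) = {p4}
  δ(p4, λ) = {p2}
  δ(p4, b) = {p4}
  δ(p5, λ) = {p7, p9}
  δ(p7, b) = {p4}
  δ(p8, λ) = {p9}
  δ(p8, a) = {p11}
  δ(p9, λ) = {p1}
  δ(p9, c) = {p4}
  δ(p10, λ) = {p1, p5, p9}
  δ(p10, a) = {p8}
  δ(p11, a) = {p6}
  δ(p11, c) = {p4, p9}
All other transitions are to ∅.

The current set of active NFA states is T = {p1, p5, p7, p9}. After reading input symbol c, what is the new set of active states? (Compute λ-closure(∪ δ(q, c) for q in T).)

{p0, p1, p2, p4, p5, p7, p9}

p9 on c → {p4}.
No c-transition from p1, p5, p7.
Union after reading c: {p4}.
Now take the λ-closure:
From p4 via λ: add p2.
From p2 via λ: add p0.
From p0 via λ: add p5.
From p5 via λ: add p7, p9.
From p9 via λ: add p1.
No new states can be added; the closed set is {p0, p1, p2, p4, p5, p7, p9}.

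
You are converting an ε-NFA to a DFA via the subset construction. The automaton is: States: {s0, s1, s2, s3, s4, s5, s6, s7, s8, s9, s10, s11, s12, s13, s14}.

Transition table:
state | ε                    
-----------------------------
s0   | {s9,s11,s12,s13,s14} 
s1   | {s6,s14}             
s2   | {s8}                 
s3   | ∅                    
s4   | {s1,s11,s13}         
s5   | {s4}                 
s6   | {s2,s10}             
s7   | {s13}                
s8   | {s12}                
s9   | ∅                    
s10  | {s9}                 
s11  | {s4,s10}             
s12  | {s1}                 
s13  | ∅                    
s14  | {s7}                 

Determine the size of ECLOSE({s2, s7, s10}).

10

Start with {s2, s7, s10}.
From s2 via ε: add s8.
From s7 via ε: add s13.
From s10 via ε: add s9.
From s8 via ε: add s12.
From s12 via ε: add s1.
From s1 via ε: add s6, s14.
ε-closure = {s1, s2, s6, s7, s8, s9, s10, s12, s13, s14}, which has 10 states.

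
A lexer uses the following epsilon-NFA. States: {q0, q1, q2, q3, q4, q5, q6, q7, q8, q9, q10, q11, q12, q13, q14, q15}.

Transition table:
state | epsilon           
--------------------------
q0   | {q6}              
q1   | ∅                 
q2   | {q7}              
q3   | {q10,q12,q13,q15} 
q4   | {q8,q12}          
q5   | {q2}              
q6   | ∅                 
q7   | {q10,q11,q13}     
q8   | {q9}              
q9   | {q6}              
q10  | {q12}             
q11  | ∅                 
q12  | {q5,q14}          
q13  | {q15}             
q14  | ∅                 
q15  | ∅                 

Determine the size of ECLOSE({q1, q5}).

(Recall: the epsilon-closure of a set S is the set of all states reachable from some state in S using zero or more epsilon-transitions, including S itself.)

10

Start with {q1, q5}.
From q5 via epsilon: add q2.
From q2 via epsilon: add q7.
From q7 via epsilon: add q10, q11, q13.
From q10 via epsilon: add q12.
From q13 via epsilon: add q15.
From q12 via epsilon: add q14.
epsilon-closure = {q1, q2, q5, q7, q10, q11, q12, q13, q14, q15}, which has 10 states.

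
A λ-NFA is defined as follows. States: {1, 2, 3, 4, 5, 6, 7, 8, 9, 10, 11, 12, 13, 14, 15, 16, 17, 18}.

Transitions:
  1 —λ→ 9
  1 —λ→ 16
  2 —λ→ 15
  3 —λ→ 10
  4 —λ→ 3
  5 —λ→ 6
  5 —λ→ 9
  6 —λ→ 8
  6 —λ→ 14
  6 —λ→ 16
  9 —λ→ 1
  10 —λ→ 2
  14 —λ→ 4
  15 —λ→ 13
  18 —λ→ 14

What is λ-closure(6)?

Start with {6}.
From 6 via λ: add 8, 14, 16.
From 14 via λ: add 4.
From 4 via λ: add 3.
From 3 via λ: add 10.
From 10 via λ: add 2.
From 2 via λ: add 15.
From 15 via λ: add 13.
No new states can be added; the closed set is {2, 3, 4, 6, 8, 10, 13, 14, 15, 16}.

{2, 3, 4, 6, 8, 10, 13, 14, 15, 16}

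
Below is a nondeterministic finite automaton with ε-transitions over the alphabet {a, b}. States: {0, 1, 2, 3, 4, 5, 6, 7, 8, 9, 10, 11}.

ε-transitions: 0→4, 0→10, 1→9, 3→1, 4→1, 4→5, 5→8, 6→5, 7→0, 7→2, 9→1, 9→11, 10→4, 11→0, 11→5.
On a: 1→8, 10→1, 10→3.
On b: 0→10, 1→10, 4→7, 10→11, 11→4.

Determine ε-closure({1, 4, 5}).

Start with {1, 4, 5}.
From 1 via ε: add 9.
From 5 via ε: add 8.
From 9 via ε: add 11.
From 11 via ε: add 0.
From 0 via ε: add 10.
No new states can be added; the closed set is {0, 1, 4, 5, 8, 9, 10, 11}.

{0, 1, 4, 5, 8, 9, 10, 11}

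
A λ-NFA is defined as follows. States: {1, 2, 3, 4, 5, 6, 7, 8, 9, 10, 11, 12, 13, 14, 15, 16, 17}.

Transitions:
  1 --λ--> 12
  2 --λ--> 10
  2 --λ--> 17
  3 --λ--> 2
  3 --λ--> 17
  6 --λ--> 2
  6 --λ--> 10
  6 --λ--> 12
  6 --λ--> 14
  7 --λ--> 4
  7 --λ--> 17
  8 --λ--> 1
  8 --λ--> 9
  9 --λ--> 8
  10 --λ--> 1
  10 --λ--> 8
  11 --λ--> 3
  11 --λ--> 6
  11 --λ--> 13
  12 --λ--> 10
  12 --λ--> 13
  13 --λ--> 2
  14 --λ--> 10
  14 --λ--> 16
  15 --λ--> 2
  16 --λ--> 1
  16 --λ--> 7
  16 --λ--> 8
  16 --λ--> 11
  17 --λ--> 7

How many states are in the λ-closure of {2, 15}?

Start with {2, 15}.
From 2 via λ: add 10, 17.
From 10 via λ: add 1, 8.
From 17 via λ: add 7.
From 1 via λ: add 12.
From 7 via λ: add 4.
From 8 via λ: add 9.
From 12 via λ: add 13.
λ-closure = {1, 2, 4, 7, 8, 9, 10, 12, 13, 15, 17}, which has 11 states.

11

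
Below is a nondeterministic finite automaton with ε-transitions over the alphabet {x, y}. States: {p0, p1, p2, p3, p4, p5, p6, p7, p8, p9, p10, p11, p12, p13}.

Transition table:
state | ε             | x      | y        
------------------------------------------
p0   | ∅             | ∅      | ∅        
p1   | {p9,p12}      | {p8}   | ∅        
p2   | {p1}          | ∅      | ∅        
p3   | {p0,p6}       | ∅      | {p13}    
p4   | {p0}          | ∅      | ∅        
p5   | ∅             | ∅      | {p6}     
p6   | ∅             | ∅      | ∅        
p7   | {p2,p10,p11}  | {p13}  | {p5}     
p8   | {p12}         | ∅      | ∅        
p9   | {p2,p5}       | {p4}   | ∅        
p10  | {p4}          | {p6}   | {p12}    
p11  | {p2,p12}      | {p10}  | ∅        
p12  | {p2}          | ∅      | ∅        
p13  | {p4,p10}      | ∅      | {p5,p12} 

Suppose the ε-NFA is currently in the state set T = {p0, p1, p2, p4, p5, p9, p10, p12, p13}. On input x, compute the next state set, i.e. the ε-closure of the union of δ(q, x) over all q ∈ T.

p1 on x → {p8}.
p9 on x → {p4}.
p10 on x → {p6}.
No x-transition from p0, p2, p4, p5, p12, p13.
Union after reading x: {p4, p6, p8}.
Now take the ε-closure:
From p4 via ε: add p0.
From p8 via ε: add p12.
From p12 via ε: add p2.
From p2 via ε: add p1.
From p1 via ε: add p9.
From p9 via ε: add p5.
No new states can be added; the closed set is {p0, p1, p2, p4, p5, p6, p8, p9, p12}.

{p0, p1, p2, p4, p5, p6, p8, p9, p12}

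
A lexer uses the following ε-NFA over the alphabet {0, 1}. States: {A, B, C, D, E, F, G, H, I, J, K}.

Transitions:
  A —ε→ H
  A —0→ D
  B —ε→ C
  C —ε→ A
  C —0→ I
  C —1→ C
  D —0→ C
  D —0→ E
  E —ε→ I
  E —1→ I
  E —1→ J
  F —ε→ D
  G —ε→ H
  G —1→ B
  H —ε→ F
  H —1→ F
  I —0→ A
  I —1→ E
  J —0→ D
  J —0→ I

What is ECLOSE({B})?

{A, B, C, D, F, H}

Start with {B}.
From B via ε: add C.
From C via ε: add A.
From A via ε: add H.
From H via ε: add F.
From F via ε: add D.
No new states can be added; the closed set is {A, B, C, D, F, H}.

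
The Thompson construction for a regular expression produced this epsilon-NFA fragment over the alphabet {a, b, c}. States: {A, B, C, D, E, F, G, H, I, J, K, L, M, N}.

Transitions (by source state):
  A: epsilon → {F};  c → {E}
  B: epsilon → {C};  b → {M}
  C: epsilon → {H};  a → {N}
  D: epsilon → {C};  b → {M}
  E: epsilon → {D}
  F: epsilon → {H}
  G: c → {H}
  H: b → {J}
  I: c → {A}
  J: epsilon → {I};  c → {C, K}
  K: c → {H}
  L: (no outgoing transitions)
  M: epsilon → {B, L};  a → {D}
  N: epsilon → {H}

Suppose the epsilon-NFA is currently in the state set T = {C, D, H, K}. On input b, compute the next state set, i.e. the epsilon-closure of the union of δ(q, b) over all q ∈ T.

D on b → {M}.
H on b → {J}.
No b-transition from C, K.
Union after reading b: {J, M}.
Now take the epsilon-closure:
From J via epsilon: add I.
From M via epsilon: add B, L.
From B via epsilon: add C.
From C via epsilon: add H.
No new states can be added; the closed set is {B, C, H, I, J, L, M}.

{B, C, H, I, J, L, M}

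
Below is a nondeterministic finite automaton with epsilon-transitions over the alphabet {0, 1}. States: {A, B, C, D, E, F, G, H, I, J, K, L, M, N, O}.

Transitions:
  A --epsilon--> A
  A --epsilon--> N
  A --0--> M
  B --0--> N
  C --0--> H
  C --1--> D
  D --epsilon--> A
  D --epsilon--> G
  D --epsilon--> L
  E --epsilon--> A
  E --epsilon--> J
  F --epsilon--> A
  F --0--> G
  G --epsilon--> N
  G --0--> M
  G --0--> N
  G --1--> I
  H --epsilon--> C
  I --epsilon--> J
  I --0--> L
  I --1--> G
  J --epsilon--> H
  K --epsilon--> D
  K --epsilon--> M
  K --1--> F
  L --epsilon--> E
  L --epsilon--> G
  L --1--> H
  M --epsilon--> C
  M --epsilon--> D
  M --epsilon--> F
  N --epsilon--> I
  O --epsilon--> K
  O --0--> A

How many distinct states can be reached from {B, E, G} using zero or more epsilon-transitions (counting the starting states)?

9

Start with {B, E, G}.
From E via epsilon: add A, J.
From G via epsilon: add N.
From J via epsilon: add H.
From N via epsilon: add I.
From H via epsilon: add C.
epsilon-closure = {A, B, C, E, G, H, I, J, N}, which has 9 states.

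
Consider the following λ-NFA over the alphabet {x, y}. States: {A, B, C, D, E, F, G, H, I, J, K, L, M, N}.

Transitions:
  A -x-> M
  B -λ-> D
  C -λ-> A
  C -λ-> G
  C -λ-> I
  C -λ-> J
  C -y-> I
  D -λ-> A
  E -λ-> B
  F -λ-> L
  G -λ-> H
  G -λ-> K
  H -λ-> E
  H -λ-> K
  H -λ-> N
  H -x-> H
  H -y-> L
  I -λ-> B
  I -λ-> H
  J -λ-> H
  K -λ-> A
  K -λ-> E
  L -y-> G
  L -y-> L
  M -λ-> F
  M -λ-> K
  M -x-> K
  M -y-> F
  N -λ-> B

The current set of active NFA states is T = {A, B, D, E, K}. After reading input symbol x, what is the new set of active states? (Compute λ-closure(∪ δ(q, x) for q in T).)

{A, B, D, E, F, K, L, M}

A on x → {M}.
No x-transition from B, D, E, K.
Union after reading x: {M}.
Now take the λ-closure:
From M via λ: add F, K.
From F via λ: add L.
From K via λ: add A, E.
From E via λ: add B.
From B via λ: add D.
No new states can be added; the closed set is {A, B, D, E, F, K, L, M}.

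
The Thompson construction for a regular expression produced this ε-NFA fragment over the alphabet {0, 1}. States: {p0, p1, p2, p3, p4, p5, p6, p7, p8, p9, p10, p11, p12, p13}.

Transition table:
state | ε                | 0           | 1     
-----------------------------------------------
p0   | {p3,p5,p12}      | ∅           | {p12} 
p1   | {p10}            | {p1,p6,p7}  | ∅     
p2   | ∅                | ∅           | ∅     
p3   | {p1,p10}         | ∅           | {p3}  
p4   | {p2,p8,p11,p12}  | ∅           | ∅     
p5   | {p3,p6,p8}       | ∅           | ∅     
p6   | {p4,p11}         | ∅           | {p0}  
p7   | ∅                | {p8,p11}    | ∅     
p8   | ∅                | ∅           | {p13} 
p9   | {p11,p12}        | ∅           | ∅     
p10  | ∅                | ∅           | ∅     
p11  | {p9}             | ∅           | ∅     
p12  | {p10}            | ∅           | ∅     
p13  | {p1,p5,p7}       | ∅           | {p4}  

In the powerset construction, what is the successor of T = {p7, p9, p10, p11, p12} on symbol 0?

p7 on 0 → {p8, p11}.
No 0-transition from p9, p10, p11, p12.
Union after reading 0: {p8, p11}.
Now take the ε-closure:
From p11 via ε: add p9.
From p9 via ε: add p12.
From p12 via ε: add p10.
No new states can be added; the closed set is {p8, p9, p10, p11, p12}.

{p8, p9, p10, p11, p12}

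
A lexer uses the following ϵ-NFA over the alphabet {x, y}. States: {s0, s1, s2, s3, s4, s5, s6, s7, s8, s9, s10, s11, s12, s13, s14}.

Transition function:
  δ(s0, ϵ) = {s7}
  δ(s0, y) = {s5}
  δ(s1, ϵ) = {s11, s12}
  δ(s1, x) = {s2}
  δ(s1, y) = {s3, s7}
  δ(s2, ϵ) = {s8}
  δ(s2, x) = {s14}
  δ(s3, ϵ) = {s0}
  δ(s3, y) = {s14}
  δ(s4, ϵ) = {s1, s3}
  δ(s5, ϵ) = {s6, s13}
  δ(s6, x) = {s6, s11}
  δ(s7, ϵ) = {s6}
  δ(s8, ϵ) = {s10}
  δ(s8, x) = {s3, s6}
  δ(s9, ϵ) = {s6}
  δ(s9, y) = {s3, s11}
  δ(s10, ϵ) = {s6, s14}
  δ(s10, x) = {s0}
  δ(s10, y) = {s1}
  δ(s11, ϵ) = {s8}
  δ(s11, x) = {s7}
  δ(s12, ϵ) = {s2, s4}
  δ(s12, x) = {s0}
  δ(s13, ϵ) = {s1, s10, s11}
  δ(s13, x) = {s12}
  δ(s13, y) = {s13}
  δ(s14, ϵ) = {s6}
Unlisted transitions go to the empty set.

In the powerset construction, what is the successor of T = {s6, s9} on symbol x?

s6 on x → {s6, s11}.
No x-transition from s9.
Union after reading x: {s6, s11}.
Now take the ϵ-closure:
From s11 via ϵ: add s8.
From s8 via ϵ: add s10.
From s10 via ϵ: add s14.
No new states can be added; the closed set is {s6, s8, s10, s11, s14}.

{s6, s8, s10, s11, s14}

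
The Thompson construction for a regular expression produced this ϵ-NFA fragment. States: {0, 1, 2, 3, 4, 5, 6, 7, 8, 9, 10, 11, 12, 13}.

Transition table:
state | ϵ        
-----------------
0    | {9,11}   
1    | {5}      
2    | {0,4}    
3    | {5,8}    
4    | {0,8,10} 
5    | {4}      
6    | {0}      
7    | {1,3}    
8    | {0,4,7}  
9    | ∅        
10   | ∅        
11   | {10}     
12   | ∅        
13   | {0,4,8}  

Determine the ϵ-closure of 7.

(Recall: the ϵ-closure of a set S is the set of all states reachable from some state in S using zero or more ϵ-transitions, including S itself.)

Start with {7}.
From 7 via ϵ: add 1, 3.
From 1 via ϵ: add 5.
From 3 via ϵ: add 8.
From 5 via ϵ: add 4.
From 8 via ϵ: add 0.
From 0 via ϵ: add 9, 11.
From 4 via ϵ: add 10.
No new states can be added; the closed set is {0, 1, 3, 4, 5, 7, 8, 9, 10, 11}.

{0, 1, 3, 4, 5, 7, 8, 9, 10, 11}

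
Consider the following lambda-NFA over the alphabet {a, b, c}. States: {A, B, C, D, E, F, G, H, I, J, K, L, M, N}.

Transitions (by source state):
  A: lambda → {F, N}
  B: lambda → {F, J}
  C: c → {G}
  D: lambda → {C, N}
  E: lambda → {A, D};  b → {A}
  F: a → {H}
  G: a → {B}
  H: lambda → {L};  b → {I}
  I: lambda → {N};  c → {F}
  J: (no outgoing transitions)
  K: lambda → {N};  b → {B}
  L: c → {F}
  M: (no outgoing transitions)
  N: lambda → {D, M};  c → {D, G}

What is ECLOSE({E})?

{A, C, D, E, F, M, N}

Start with {E}.
From E via lambda: add A, D.
From A via lambda: add F, N.
From D via lambda: add C.
From N via lambda: add M.
No new states can be added; the closed set is {A, C, D, E, F, M, N}.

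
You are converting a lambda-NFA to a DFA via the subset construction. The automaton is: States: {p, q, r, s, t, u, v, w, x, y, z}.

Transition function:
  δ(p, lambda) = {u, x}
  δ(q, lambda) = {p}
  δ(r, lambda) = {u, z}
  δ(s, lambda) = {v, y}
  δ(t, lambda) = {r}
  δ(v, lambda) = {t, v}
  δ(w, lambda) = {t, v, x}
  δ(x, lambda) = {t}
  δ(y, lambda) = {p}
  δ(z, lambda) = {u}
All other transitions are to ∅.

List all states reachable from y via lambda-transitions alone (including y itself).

Start with {y}.
From y via lambda: add p.
From p via lambda: add u, x.
From x via lambda: add t.
From t via lambda: add r.
From r via lambda: add z.
No new states can be added; the closed set is {p, r, t, u, x, y, z}.

{p, r, t, u, x, y, z}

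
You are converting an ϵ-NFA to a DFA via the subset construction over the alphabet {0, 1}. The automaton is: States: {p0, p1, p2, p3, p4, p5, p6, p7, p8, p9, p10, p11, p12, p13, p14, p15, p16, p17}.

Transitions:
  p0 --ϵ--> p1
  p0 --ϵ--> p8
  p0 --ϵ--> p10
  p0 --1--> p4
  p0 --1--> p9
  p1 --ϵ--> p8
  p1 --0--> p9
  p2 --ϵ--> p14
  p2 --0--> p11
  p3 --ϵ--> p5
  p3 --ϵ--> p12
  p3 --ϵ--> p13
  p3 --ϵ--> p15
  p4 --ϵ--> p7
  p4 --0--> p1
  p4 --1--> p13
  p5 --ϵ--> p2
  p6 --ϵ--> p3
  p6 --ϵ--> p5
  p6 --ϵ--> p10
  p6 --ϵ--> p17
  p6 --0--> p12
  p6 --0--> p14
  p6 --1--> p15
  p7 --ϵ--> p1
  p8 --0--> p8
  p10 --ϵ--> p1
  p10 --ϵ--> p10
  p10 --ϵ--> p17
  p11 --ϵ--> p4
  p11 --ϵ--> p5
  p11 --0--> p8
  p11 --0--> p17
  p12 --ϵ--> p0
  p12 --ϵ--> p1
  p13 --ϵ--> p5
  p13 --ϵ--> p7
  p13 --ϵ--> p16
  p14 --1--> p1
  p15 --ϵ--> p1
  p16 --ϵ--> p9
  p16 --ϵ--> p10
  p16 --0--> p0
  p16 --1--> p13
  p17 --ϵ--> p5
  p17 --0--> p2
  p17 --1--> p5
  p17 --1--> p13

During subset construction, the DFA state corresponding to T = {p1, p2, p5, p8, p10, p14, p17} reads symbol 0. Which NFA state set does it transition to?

p1 on 0 → {p9}.
p2 on 0 → {p11}.
p8 on 0 → {p8}.
p17 on 0 → {p2}.
No 0-transition from p5, p10, p14.
Union after reading 0: {p2, p8, p9, p11}.
Now take the ϵ-closure:
From p2 via ϵ: add p14.
From p11 via ϵ: add p4, p5.
From p4 via ϵ: add p7.
From p7 via ϵ: add p1.
No new states can be added; the closed set is {p1, p2, p4, p5, p7, p8, p9, p11, p14}.

{p1, p2, p4, p5, p7, p8, p9, p11, p14}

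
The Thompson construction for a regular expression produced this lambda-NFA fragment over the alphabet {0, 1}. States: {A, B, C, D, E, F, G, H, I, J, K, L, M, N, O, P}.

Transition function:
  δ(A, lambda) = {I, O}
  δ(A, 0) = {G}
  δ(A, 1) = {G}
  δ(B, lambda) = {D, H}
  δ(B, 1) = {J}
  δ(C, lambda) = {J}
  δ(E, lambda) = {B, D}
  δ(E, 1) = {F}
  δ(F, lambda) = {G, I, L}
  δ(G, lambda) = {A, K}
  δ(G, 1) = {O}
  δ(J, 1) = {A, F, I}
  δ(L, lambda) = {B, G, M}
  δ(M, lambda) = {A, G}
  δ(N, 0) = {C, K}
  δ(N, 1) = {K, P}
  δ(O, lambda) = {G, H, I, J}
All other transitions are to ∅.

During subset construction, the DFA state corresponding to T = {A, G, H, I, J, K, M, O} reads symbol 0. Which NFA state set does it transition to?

{A, G, H, I, J, K, O}

A on 0 → {G}.
No 0-transition from G, H, I, J, K, M, O.
Union after reading 0: {G}.
Now take the lambda-closure:
From G via lambda: add A, K.
From A via lambda: add I, O.
From O via lambda: add H, J.
No new states can be added; the closed set is {A, G, H, I, J, K, O}.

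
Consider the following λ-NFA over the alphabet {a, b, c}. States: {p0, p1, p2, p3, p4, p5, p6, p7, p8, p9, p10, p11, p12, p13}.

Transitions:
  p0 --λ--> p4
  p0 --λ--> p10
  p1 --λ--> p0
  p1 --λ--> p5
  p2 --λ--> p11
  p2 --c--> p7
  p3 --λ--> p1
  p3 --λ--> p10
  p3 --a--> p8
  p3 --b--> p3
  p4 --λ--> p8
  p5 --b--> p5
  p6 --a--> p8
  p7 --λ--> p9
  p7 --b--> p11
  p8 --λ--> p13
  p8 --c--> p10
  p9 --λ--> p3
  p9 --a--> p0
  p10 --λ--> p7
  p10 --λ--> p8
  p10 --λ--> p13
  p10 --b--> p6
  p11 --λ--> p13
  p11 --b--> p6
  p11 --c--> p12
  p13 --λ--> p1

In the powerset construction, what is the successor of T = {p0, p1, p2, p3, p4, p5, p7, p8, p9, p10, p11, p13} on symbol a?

p3 on a → {p8}.
p9 on a → {p0}.
No a-transition from p0, p1, p2, p4, p5, p7, p8, p10, p11, p13.
Union after reading a: {p0, p8}.
Now take the λ-closure:
From p0 via λ: add p4, p10.
From p8 via λ: add p13.
From p10 via λ: add p7.
From p13 via λ: add p1.
From p1 via λ: add p5.
From p7 via λ: add p9.
From p9 via λ: add p3.
No new states can be added; the closed set is {p0, p1, p3, p4, p5, p7, p8, p9, p10, p13}.

{p0, p1, p3, p4, p5, p7, p8, p9, p10, p13}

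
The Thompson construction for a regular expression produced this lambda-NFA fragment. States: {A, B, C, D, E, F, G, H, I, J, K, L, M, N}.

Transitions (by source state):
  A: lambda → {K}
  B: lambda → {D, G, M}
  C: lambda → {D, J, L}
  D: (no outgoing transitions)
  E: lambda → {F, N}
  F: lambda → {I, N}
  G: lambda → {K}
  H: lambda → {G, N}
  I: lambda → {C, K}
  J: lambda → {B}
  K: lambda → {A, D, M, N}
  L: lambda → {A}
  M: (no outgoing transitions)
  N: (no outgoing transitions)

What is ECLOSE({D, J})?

Start with {D, J}.
From J via lambda: add B.
From B via lambda: add G, M.
From G via lambda: add K.
From K via lambda: add A, N.
No new states can be added; the closed set is {A, B, D, G, J, K, M, N}.

{A, B, D, G, J, K, M, N}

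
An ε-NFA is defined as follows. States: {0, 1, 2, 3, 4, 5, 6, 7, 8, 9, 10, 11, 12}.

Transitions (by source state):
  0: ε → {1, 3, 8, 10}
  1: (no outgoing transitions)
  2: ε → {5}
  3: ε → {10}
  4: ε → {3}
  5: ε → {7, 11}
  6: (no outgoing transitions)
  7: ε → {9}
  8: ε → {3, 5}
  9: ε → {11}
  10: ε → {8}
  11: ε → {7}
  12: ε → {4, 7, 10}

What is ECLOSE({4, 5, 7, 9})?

{3, 4, 5, 7, 8, 9, 10, 11}

Start with {4, 5, 7, 9}.
From 4 via ε: add 3.
From 5 via ε: add 11.
From 3 via ε: add 10.
From 10 via ε: add 8.
No new states can be added; the closed set is {3, 4, 5, 7, 8, 9, 10, 11}.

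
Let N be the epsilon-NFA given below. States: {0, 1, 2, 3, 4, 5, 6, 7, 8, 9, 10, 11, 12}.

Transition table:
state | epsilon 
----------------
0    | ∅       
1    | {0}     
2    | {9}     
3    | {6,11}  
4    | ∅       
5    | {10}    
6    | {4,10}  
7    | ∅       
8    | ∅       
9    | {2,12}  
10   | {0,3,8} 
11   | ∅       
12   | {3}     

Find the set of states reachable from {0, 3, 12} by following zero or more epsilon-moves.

Start with {0, 3, 12}.
From 3 via epsilon: add 6, 11.
From 6 via epsilon: add 4, 10.
From 10 via epsilon: add 8.
No new states can be added; the closed set is {0, 3, 4, 6, 8, 10, 11, 12}.

{0, 3, 4, 6, 8, 10, 11, 12}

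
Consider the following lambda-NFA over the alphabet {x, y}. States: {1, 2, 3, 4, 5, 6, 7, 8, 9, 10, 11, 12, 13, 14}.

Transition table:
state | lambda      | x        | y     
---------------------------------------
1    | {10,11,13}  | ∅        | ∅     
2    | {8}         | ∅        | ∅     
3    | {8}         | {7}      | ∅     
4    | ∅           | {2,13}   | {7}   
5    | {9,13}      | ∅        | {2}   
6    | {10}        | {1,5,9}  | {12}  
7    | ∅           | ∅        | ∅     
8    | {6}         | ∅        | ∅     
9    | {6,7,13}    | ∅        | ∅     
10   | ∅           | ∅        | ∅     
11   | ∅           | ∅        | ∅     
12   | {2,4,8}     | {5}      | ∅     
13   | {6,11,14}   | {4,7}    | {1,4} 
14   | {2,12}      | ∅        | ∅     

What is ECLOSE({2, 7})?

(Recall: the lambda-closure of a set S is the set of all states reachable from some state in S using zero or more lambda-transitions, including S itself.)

{2, 6, 7, 8, 10}

Start with {2, 7}.
From 2 via lambda: add 8.
From 8 via lambda: add 6.
From 6 via lambda: add 10.
No new states can be added; the closed set is {2, 6, 7, 8, 10}.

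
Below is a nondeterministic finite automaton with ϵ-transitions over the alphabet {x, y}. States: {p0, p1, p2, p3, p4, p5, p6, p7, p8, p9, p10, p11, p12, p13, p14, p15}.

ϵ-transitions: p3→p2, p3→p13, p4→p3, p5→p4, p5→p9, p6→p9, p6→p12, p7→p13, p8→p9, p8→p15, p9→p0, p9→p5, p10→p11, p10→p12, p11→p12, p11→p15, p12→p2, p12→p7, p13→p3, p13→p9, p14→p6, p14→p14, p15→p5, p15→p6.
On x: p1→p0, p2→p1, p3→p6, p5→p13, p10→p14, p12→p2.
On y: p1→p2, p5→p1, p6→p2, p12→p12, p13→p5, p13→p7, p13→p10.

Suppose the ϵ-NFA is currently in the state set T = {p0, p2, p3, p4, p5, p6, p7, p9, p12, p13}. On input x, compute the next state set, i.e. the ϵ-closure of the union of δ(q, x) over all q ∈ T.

p2 on x → {p1}.
p3 on x → {p6}.
p5 on x → {p13}.
p12 on x → {p2}.
No x-transition from p0, p4, p6, p7, p9, p13.
Union after reading x: {p1, p2, p6, p13}.
Now take the ϵ-closure:
From p6 via ϵ: add p9, p12.
From p13 via ϵ: add p3.
From p9 via ϵ: add p0, p5.
From p12 via ϵ: add p7.
From p5 via ϵ: add p4.
No new states can be added; the closed set is {p0, p1, p2, p3, p4, p5, p6, p7, p9, p12, p13}.

{p0, p1, p2, p3, p4, p5, p6, p7, p9, p12, p13}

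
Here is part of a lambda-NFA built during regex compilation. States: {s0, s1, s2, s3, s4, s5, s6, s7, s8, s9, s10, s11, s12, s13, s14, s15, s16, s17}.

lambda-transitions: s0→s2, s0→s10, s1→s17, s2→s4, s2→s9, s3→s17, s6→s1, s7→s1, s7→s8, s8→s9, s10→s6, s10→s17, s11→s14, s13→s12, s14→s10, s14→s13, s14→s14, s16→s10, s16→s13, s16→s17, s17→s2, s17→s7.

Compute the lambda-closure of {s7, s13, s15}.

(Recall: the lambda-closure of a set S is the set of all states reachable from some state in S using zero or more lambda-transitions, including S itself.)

Start with {s7, s13, s15}.
From s7 via lambda: add s1, s8.
From s13 via lambda: add s12.
From s1 via lambda: add s17.
From s8 via lambda: add s9.
From s17 via lambda: add s2.
From s2 via lambda: add s4.
No new states can be added; the closed set is {s1, s2, s4, s7, s8, s9, s12, s13, s15, s17}.

{s1, s2, s4, s7, s8, s9, s12, s13, s15, s17}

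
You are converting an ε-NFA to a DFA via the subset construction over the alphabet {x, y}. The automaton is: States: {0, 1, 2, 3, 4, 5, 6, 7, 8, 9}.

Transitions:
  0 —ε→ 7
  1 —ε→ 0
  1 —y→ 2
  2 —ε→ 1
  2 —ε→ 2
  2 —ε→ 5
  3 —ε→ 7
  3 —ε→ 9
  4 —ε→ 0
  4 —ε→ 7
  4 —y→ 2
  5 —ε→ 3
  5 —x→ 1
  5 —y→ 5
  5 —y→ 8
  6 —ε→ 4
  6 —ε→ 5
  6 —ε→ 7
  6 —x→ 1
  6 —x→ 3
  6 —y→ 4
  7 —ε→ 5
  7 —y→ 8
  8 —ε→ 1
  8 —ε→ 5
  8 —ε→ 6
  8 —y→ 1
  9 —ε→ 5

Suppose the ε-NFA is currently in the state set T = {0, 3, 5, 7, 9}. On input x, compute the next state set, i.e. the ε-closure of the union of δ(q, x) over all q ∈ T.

5 on x → {1}.
No x-transition from 0, 3, 7, 9.
Union after reading x: {1}.
Now take the ε-closure:
From 1 via ε: add 0.
From 0 via ε: add 7.
From 7 via ε: add 5.
From 5 via ε: add 3.
From 3 via ε: add 9.
No new states can be added; the closed set is {0, 1, 3, 5, 7, 9}.

{0, 1, 3, 5, 7, 9}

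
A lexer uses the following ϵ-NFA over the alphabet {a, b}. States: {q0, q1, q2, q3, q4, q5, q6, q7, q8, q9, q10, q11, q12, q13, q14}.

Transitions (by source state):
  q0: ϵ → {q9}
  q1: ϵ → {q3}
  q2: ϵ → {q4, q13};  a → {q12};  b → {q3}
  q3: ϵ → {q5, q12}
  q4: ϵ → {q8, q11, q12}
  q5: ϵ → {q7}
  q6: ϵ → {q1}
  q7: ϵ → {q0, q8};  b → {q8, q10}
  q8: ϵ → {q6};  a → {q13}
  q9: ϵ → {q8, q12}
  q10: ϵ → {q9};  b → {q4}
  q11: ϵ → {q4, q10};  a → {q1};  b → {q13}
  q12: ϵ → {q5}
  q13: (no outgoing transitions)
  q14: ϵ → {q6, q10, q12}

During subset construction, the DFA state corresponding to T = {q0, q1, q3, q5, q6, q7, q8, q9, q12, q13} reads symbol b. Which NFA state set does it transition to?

{q0, q1, q3, q5, q6, q7, q8, q9, q10, q12}

q7 on b → {q8, q10}.
No b-transition from q0, q1, q3, q5, q6, q8, q9, q12, q13.
Union after reading b: {q8, q10}.
Now take the ϵ-closure:
From q8 via ϵ: add q6.
From q10 via ϵ: add q9.
From q6 via ϵ: add q1.
From q9 via ϵ: add q12.
From q1 via ϵ: add q3.
From q12 via ϵ: add q5.
From q5 via ϵ: add q7.
From q7 via ϵ: add q0.
No new states can be added; the closed set is {q0, q1, q3, q5, q6, q7, q8, q9, q10, q12}.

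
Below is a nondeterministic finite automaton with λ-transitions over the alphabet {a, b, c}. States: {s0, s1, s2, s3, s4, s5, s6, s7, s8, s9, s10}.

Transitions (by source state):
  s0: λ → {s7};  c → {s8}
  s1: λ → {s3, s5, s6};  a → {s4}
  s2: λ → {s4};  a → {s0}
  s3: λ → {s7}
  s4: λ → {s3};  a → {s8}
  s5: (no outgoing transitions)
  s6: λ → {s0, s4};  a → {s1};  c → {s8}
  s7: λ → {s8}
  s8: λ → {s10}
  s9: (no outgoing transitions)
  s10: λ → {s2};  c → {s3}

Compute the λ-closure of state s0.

Start with {s0}.
From s0 via λ: add s7.
From s7 via λ: add s8.
From s8 via λ: add s10.
From s10 via λ: add s2.
From s2 via λ: add s4.
From s4 via λ: add s3.
No new states can be added; the closed set is {s0, s2, s3, s4, s7, s8, s10}.

{s0, s2, s3, s4, s7, s8, s10}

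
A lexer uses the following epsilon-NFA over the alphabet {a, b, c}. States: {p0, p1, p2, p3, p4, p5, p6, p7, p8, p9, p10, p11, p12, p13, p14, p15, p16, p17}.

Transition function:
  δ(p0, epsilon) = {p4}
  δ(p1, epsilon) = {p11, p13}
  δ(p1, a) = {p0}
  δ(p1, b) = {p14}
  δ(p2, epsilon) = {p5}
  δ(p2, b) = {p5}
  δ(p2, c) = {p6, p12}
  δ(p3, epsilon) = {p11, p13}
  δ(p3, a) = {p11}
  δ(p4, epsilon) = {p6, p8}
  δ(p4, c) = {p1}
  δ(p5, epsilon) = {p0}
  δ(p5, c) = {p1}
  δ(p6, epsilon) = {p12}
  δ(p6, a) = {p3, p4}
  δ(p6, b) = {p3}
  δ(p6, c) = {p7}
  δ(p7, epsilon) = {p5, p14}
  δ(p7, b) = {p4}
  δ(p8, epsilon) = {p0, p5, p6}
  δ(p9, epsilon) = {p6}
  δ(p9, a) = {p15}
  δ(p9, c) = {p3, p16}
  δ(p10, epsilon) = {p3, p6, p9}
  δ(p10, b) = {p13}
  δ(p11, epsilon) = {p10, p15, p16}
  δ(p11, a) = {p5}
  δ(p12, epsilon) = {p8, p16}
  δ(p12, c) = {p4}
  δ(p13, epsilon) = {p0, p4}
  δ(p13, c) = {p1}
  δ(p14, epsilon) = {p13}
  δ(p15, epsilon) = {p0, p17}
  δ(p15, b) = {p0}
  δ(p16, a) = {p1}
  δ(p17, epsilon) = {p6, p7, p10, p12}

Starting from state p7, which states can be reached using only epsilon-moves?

Start with {p7}.
From p7 via epsilon: add p5, p14.
From p5 via epsilon: add p0.
From p14 via epsilon: add p13.
From p0 via epsilon: add p4.
From p4 via epsilon: add p6, p8.
From p6 via epsilon: add p12.
From p12 via epsilon: add p16.
No new states can be added; the closed set is {p0, p4, p5, p6, p7, p8, p12, p13, p14, p16}.

{p0, p4, p5, p6, p7, p8, p12, p13, p14, p16}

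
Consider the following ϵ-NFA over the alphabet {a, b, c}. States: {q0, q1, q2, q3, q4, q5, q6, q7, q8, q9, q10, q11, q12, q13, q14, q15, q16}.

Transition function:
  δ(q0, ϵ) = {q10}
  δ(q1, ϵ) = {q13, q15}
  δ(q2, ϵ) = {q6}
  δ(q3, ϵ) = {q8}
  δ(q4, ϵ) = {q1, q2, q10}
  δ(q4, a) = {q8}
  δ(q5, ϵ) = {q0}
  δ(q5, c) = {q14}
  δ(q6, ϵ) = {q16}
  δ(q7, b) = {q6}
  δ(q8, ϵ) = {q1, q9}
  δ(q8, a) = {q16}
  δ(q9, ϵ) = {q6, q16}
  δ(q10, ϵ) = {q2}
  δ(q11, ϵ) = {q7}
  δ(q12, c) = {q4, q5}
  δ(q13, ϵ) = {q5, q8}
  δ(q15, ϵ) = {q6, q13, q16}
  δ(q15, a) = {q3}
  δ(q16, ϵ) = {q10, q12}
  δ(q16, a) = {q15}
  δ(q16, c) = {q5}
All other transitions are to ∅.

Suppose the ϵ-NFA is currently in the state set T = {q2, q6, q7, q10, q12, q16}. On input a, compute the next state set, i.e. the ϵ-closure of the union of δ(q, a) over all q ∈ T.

q16 on a → {q15}.
No a-transition from q2, q6, q7, q10, q12.
Union after reading a: {q15}.
Now take the ϵ-closure:
From q15 via ϵ: add q6, q13, q16.
From q13 via ϵ: add q5, q8.
From q16 via ϵ: add q10, q12.
From q5 via ϵ: add q0.
From q8 via ϵ: add q1, q9.
From q10 via ϵ: add q2.
No new states can be added; the closed set is {q0, q1, q2, q5, q6, q8, q9, q10, q12, q13, q15, q16}.

{q0, q1, q2, q5, q6, q8, q9, q10, q12, q13, q15, q16}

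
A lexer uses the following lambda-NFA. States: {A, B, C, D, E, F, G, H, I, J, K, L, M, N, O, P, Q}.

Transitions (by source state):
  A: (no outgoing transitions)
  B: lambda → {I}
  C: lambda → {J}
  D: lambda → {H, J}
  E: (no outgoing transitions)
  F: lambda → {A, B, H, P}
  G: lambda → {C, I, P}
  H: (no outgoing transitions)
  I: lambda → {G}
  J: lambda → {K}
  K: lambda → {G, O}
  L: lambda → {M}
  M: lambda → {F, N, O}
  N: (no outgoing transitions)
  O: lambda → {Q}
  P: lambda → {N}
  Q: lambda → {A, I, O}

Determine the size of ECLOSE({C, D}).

Start with {C, D}.
From C via lambda: add J.
From D via lambda: add H.
From J via lambda: add K.
From K via lambda: add G, O.
From G via lambda: add I, P.
From O via lambda: add Q.
From P via lambda: add N.
From Q via lambda: add A.
lambda-closure = {A, C, D, G, H, I, J, K, N, O, P, Q}, which has 12 states.

12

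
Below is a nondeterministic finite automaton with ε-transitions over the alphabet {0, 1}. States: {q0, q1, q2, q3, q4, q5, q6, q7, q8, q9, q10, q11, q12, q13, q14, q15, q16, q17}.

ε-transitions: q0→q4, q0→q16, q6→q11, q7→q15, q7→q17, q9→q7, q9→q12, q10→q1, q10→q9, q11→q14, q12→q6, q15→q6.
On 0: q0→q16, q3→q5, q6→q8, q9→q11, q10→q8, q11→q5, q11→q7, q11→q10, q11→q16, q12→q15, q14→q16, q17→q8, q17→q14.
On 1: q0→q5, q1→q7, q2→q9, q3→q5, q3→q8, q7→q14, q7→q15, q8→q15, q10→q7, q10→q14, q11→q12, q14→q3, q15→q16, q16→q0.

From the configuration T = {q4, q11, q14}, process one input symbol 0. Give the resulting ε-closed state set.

q11 on 0 → {q5, q7, q10, q16}.
q14 on 0 → {q16}.
No 0-transition from q4.
Union after reading 0: {q5, q7, q10, q16}.
Now take the ε-closure:
From q7 via ε: add q15, q17.
From q10 via ε: add q1, q9.
From q9 via ε: add q12.
From q15 via ε: add q6.
From q6 via ε: add q11.
From q11 via ε: add q14.
No new states can be added; the closed set is {q1, q5, q6, q7, q9, q10, q11, q12, q14, q15, q16, q17}.

{q1, q5, q6, q7, q9, q10, q11, q12, q14, q15, q16, q17}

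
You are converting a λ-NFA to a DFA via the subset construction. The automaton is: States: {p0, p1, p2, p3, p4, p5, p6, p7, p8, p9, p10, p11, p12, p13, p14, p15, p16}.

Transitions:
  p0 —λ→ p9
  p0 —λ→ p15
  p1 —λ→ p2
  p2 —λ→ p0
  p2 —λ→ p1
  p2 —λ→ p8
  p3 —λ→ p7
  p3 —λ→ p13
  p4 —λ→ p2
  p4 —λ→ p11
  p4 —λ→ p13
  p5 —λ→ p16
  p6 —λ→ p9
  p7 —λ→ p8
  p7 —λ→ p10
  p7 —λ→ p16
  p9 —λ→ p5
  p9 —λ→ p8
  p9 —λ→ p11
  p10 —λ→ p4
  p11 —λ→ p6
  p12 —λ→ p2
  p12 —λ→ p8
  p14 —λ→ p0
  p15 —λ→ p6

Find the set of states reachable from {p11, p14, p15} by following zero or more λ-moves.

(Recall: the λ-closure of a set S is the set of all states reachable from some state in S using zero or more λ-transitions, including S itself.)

Start with {p11, p14, p15}.
From p11 via λ: add p6.
From p14 via λ: add p0.
From p0 via λ: add p9.
From p9 via λ: add p5, p8.
From p5 via λ: add p16.
No new states can be added; the closed set is {p0, p5, p6, p8, p9, p11, p14, p15, p16}.

{p0, p5, p6, p8, p9, p11, p14, p15, p16}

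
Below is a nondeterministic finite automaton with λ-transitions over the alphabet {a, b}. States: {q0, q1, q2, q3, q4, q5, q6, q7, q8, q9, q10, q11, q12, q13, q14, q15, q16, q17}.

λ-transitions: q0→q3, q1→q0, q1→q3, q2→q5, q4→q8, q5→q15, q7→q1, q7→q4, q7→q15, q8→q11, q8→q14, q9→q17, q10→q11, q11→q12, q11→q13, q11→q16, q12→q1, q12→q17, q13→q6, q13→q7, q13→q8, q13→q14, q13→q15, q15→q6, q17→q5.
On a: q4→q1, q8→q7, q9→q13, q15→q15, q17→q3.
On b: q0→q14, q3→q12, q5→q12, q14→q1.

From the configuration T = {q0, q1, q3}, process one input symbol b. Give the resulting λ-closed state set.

q0 on b → {q14}.
q3 on b → {q12}.
No b-transition from q1.
Union after reading b: {q12, q14}.
Now take the λ-closure:
From q12 via λ: add q1, q17.
From q1 via λ: add q0, q3.
From q17 via λ: add q5.
From q5 via λ: add q15.
From q15 via λ: add q6.
No new states can be added; the closed set is {q0, q1, q3, q5, q6, q12, q14, q15, q17}.

{q0, q1, q3, q5, q6, q12, q14, q15, q17}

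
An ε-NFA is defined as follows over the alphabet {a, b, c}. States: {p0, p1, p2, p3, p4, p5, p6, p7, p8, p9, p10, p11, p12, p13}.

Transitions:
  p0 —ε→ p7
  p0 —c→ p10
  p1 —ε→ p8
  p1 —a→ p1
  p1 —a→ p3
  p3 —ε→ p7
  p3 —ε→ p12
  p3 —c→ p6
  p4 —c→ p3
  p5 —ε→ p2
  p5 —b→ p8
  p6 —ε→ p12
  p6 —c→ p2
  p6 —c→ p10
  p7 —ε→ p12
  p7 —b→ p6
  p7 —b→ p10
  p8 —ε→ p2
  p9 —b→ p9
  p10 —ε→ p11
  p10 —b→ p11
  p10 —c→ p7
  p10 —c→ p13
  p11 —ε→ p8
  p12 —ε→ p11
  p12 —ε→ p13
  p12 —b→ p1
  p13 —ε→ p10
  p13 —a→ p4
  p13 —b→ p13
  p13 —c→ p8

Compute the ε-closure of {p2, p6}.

{p2, p6, p8, p10, p11, p12, p13}

Start with {p2, p6}.
From p6 via ε: add p12.
From p12 via ε: add p11, p13.
From p11 via ε: add p8.
From p13 via ε: add p10.
No new states can be added; the closed set is {p2, p6, p8, p10, p11, p12, p13}.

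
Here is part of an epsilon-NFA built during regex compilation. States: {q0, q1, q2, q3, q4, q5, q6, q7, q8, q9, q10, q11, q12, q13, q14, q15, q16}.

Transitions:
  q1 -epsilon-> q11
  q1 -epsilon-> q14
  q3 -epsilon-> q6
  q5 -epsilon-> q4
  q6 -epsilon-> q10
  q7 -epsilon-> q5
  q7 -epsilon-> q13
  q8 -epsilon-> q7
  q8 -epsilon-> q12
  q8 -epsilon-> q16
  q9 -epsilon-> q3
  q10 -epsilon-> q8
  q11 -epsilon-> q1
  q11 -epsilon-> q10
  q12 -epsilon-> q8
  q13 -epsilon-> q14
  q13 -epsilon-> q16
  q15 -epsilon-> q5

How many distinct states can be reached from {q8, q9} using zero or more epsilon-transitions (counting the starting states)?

Start with {q8, q9}.
From q8 via epsilon: add q7, q12, q16.
From q9 via epsilon: add q3.
From q3 via epsilon: add q6.
From q7 via epsilon: add q5, q13.
From q5 via epsilon: add q4.
From q6 via epsilon: add q10.
From q13 via epsilon: add q14.
epsilon-closure = {q3, q4, q5, q6, q7, q8, q9, q10, q12, q13, q14, q16}, which has 12 states.

12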